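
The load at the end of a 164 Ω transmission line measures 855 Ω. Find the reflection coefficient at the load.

Γ = 0.678

Γ = (Z_L − Z_0)/(Z_L + Z_0) = (855 − 164)/(855 + 164) = 691/1019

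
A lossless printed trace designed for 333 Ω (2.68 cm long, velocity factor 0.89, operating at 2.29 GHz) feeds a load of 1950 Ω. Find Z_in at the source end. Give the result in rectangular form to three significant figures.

Z_in ≈ 57.8 − j41.1 Ω

λ = v/f = 0.89·c / 2.29 GHz = 0.117 m
βl = 2π·l/λ = 2π × 0.23 = 82.7°
tan(βl) = tan(82.7°) = 7.86
Z_in = Z_0·(Z_L + jZ_0·tanβl)/(Z_0 + jZ_L·tanβl)
     = 333·(1950 + j2620)/(333 + j15300)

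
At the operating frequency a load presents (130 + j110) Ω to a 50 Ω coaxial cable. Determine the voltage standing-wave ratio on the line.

VSWR ≈ 4.63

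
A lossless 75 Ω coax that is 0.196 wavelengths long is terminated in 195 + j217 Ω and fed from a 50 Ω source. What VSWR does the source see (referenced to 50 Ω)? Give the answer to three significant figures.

VSWR ≈ 5.35

βl = 2π × 0.196 = 70.6°
tan(βl) = 2.83
Z_in = Z_0·(Z_L + jZ_0·tanβl)/(Z_0 + jZ_L·tanβl) = 16.6 − j42.7 Ω
Γ_s = (Z_in − Z_s)/(Z_in + Z_s) = (-33.4 − j42.7)/(66.6 − j42.7), |Γ_s| = 0.685
VSWR = (1 + |Γ_s|)/(1 − |Γ_s|)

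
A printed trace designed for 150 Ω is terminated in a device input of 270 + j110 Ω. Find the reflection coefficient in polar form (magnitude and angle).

Γ ≈ 0.375 ∠ 27.8°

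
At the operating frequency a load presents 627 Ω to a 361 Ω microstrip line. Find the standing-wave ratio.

For a purely resistive load, VSWR = R_L/Z_0 or Z_0/R_L (whichever > 1) = 627/361

VSWR ≈ 1.74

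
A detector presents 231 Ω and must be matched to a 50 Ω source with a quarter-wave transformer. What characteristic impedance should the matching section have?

Z_qwt ≈ 107 Ω

Z_qwt = √(Z_0·R_L) = √(50 × 231) = √11550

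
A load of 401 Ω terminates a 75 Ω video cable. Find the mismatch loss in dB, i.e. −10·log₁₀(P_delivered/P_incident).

mismatch loss ≈ 2.75 dB

Γ = (401 − 75)/(401 + 75) = 0.685
|Γ|² = 0.469, so P_del/P_inc = 1 − |Γ|² = 0.531
ML = −10·log₁₀(1 − |Γ|²)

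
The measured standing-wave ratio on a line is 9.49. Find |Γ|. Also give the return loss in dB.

|Γ| = (S − 1)/(S + 1) = (9.49 − 1)/(9.49 + 1) = 8.49/10.5
RL = −20·log₁₀|Γ| = −20·log₁₀(0.809)

|Γ| ≈ 0.809; return loss ≈ 1.84 dB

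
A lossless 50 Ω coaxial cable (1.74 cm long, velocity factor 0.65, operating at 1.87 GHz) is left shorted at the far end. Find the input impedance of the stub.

Z_in ≈ +j86.8 Ω

λ = v/f = 0.65·c / 1.87 GHz = 0.104 m
βl = 2π·l/λ = 2π × 0.167 = 60.1°
tan(βl) = 1.74
For a shorted stub, Z_in = jZ_0·tan(βl)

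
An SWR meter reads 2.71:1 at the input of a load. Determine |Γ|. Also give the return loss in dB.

|Γ| = (S − 1)/(S + 1) = (2.71 − 1)/(2.71 + 1) = 1.71/3.71
RL = −20·log₁₀|Γ| = −20·log₁₀(0.461)

|Γ| ≈ 0.461; return loss ≈ 6.73 dB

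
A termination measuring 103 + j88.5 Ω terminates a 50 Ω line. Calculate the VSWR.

VSWR ≈ 3.8

Γ = (Z_L − Z_0)/(Z_L + Z_0) = (53 + j88.5)/(153 + j88.5)
|Γ| = 103/177 = 0.584
VSWR = (1 + |Γ|)/(1 − |Γ|) = 1.58/0.416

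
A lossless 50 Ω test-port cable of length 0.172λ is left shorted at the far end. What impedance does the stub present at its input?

Z_in ≈ +j93.7 Ω

βl = 2π × 0.172 = 61.9°
tan(βl) = 1.87
For a shorted stub, Z_in = jZ_0·tan(βl)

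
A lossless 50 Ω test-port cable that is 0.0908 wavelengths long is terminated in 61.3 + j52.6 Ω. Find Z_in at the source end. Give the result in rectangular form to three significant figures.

Z_in ≈ 119 − j28.6 Ω

βl = 2π × 0.0908 = 32.7°
tan(βl) = tan(32.7°) = 0.642
Z_in = Z_0·(Z_L + jZ_0·tanβl)/(Z_0 + jZ_L·tanβl)
     = 50·(61.3 + j84.7)/(16.2 + j39.3)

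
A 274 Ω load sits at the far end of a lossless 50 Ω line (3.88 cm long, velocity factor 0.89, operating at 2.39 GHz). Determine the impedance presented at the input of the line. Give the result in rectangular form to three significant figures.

Z_in ≈ 13.4 + j33.3 Ω

λ = v/f = 0.89·c / 2.39 GHz = 0.112 m
βl = 2π·l/λ = 2π × 0.347 = 125°
tan(βl) = tan(125°) = -1.43
Z_in = Z_0·(Z_L + jZ_0·tanβl)/(Z_0 + jZ_L·tanβl)
     = 50·(274 − j71.3)/(50 − j391)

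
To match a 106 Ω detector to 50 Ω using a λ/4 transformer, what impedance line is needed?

Z_qwt ≈ 72.8 Ω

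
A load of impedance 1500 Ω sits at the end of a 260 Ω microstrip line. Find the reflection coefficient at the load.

Γ = 0.705

Γ = (Z_L − Z_0)/(Z_L + Z_0) = (1500 − 260)/(1500 + 260) = 1240/1760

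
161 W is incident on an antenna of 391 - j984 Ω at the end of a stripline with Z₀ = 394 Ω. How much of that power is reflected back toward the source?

P_reflected ≈ 98.4 W

|Γ| = |(-3 − j984)/(785 − j984)| = 0.782
|Γ|² = 0.611
P_refl = |Γ|²·P_inc = 98.4 W, P_del = (1 − |Γ|²)·P_inc = 62.6 W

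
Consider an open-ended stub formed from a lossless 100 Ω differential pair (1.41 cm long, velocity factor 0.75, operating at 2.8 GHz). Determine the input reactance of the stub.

λ = v/f = 0.75·c / 2.8 GHz = 0.0804 m
βl = 2π·l/λ = 2π × 0.175 = 63.2°
tan(βl) = 1.98
For an open-ended stub, Z_in = −jZ_0·cot(βl) = −jZ_0/tan(βl)

X_in ≈ -50.6 Ω (capacitive)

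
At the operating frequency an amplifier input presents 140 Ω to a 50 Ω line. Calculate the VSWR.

VSWR ≈ 2.8

Γ = (140 − 50)/(140 + 50) = 0.474
VSWR = (1 + 0.474)/(1 − 0.474)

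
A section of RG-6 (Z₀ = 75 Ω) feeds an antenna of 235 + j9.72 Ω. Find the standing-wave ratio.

Γ = (Z_L − Z_0)/(Z_L + Z_0) = (160 + j9.72)/(310 + j9.72)
|Γ| = 160/310 = 0.517
VSWR = (1 + |Γ|)/(1 − |Γ|) = 1.52/0.483

VSWR ≈ 3.14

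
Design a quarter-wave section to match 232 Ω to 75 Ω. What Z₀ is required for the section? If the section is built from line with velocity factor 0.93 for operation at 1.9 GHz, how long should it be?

Z_qwt = √(Z_0·R_L) = √(75 × 232) = √17400
λ = 0.93·c/f = 0.147 m, so l = λ/4 = 0.0367 m

Z_qwt ≈ 132 Ω; length ≈ 3.67 cm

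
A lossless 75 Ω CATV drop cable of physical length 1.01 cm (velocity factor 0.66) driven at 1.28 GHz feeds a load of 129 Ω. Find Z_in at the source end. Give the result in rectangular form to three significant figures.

Z_in ≈ 98.4 − j41 Ω

λ = v/f = 0.66·c / 1.28 GHz = 0.155 m
βl = 2π·l/λ = 2π × 0.0653 = 23.5°
tan(βl) = tan(23.5°) = 0.435
Z_in = Z_0·(Z_L + jZ_0·tanβl)/(Z_0 + jZ_L·tanβl)
     = 75·(129 + j32.6)/(75 + j56.1)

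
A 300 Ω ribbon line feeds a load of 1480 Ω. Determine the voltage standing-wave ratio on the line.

VSWR ≈ 4.93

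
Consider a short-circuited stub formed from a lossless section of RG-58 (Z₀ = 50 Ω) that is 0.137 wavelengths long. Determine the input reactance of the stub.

βl = 2π × 0.137 = 49.3°
tan(βl) = 1.16
For a short-circuited stub, Z_in = jZ_0·tan(βl)

X_in ≈ 58.2 Ω (inductive)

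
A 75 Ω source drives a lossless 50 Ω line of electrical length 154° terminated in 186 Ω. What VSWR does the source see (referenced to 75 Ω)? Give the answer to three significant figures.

tan(βl) = -0.488
Z_in = Z_0·(Z_L + jZ_0·tanβl)/(Z_0 + jZ_L·tanβl) = 53.6 + j72.9 Ω
Γ_s = (Z_in − Z_s)/(Z_in + Z_s) = (-21.4 + j72.9)/(129 + j72.9), |Γ_s| = 0.514
VSWR = (1 + |Γ_s|)/(1 − |Γ_s|)

VSWR ≈ 3.11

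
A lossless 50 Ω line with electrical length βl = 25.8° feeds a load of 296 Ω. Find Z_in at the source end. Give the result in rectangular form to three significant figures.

Z_in ≈ 39.7 − j89.5 Ω

tan(βl) = tan(25.8°) = 0.483
Z_in = Z_0·(Z_L + jZ_0·tanβl)/(Z_0 + jZ_L·tanβl)
     = 50·(296 + j24.2)/(50 + j143)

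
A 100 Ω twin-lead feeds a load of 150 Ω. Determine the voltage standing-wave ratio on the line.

VSWR ≈ 1.5

Γ = (150 − 100)/(150 + 100) = 0.2
VSWR = (1 + 0.2)/(1 − 0.2)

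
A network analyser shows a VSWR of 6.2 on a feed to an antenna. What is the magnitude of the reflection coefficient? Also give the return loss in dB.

|Γ| ≈ 0.722; return loss ≈ 2.83 dB

|Γ| = (S − 1)/(S + 1) = (6.2 − 1)/(6.2 + 1) = 5.2/7.2
RL = −20·log₁₀|Γ| = −20·log₁₀(0.722)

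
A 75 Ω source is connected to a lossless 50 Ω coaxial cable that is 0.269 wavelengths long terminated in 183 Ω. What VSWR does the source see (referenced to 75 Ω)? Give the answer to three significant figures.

VSWR ≈ 5.45

βl = 2π × 0.269 = 96.8°
tan(βl) = -8.34
Z_in = Z_0·(Z_L + jZ_0·tanβl)/(Z_0 + jZ_L·tanβl) = 13.8 + j5.54 Ω
Γ_s = (Z_in − Z_s)/(Z_in + Z_s) = (-61.2 + j5.54)/(88.8 + j5.54), |Γ_s| = 0.69
VSWR = (1 + |Γ_s|)/(1 − |Γ_s|)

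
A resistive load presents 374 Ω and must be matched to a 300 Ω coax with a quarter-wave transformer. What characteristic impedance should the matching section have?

Z_qwt ≈ 335 Ω

Z_qwt = √(Z_0·R_L) = √(300 × 374) = √112200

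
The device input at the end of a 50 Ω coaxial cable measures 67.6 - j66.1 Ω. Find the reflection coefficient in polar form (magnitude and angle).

Γ ≈ 0.507 ∠ -45.8°

Γ = (Z_L − Z_0)/(Z_L + Z_0) = (17.6 − j66.1)/(117.6 − j66.1)
|Γ| = 68.4/135 = 0.507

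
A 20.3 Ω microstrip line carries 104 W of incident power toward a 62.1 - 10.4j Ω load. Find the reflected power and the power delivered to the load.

P_reflected ≈ 28 W; P_delivered ≈ 76 W

|Γ| = |(41.8 − j10.4)/(82.4 − j10.4)| = 0.519
|Γ|² = 0.269
P_refl = |Γ|²·P_inc = 28 W, P_del = (1 − |Γ|²)·P_inc = 76 W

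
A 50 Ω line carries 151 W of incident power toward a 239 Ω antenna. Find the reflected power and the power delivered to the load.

Γ = (239 − 50)/(239 + 50) = 0.654
|Γ|² = 0.428
P_refl = |Γ|²·P_inc = 64.6 W, P_del = (1 − |Γ|²)·P_inc = 86.4 W

P_reflected ≈ 64.6 W; P_delivered ≈ 86.4 W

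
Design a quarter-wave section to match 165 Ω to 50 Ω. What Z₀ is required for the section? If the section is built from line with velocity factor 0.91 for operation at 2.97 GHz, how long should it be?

Z_qwt = √(Z_0·R_L) = √(50 × 165) = √8250
λ = 0.91·c/f = 0.0919 m, so l = λ/4 = 0.023 m

Z_qwt ≈ 90.8 Ω; length ≈ 2.3 cm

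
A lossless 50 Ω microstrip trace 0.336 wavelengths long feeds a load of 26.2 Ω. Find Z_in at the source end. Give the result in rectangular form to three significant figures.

βl = 2π × 0.336 = 121°
tan(βl) = tan(121°) = -1.67
Z_in = Z_0·(Z_L + jZ_0·tanβl)/(Z_0 + jZ_L·tanβl)
     = 50·(26.2 − j83.3)/(50 − j43.7)

Z_in ≈ 56.2 − j34.3 Ω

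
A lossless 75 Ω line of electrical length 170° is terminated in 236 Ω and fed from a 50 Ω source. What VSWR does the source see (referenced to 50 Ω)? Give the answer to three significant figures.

VSWR ≈ 4.65

tan(βl) = -0.176
Z_in = Z_0·(Z_L + jZ_0·tanβl)/(Z_0 + jZ_L·tanβl) = 186 + j90 Ω
Γ_s = (Z_in − Z_s)/(Z_in + Z_s) = (136 + j90)/(236 + j90), |Γ_s| = 0.646
VSWR = (1 + |Γ_s|)/(1 − |Γ_s|)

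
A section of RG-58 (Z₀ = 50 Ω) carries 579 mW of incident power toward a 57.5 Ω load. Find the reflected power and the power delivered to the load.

Γ = (57.5 − 50)/(57.5 + 50) = 0.0698
|Γ|² = 0.00487
P_refl = |Γ|²·P_inc = 2.82 mW, P_del = (1 − |Γ|²)·P_inc = 576 mW

P_reflected ≈ 2.82 mW; P_delivered ≈ 576 mW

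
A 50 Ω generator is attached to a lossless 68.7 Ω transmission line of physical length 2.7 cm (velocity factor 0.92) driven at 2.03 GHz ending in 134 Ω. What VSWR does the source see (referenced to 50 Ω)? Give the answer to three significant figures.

VSWR ≈ 1.59

λ = v/f = 0.92·c / 2.03 GHz = 0.136 m
βl = 2π·l/λ = 2π × 0.199 = 71.5°
tan(βl) = 2.99
Z_in = Z_0·(Z_L + jZ_0·tanβl)/(Z_0 + jZ_L·tanβl) = 38 − j16.5 Ω
Γ_s = (Z_in − Z_s)/(Z_in + Z_s) = (-12 − j16.5)/(88 − j16.5), |Γ_s| = 0.227
VSWR = (1 + |Γ_s|)/(1 − |Γ_s|)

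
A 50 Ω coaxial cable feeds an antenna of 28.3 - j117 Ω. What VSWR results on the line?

Γ = (Z_L − Z_0)/(Z_L + Z_0) = (-21.7 − j117)/(78.3 − j117)
|Γ| = 119/141 = 0.845
VSWR = (1 + |Γ|)/(1 − |Γ|) = 1.85/0.155

VSWR ≈ 11.9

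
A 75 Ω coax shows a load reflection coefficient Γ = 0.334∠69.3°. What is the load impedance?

Z_L ≈ 76.1 + j53.5 Ω

Z_L = Z_0·(1 + Γ)/(1 − Γ) = 75·(1.12 + j0.312)/(0.882 − j0.312)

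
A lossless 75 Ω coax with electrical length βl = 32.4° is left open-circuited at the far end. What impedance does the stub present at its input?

tan(βl) = 0.635
For an open-circuited stub, Z_in = −jZ_0·cot(βl) = −jZ_0/tan(βl)

Z_in ≈ −j118 Ω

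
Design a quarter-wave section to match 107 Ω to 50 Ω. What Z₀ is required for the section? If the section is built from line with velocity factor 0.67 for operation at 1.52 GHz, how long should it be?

Z_qwt ≈ 73.1 Ω; length ≈ 3.31 cm

Z_qwt = √(Z_0·R_L) = √(50 × 107) = √5350
λ = 0.67·c/f = 0.132 m, so l = λ/4 = 0.0331 m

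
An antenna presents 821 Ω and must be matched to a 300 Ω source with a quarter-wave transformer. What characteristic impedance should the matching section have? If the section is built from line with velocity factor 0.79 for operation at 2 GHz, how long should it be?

Z_qwt = √(Z_0·R_L) = √(300 × 821) = √246300
λ = 0.79·c/f = 0.118 m, so l = λ/4 = 0.0296 m

Z_qwt ≈ 496 Ω; length ≈ 2.96 cm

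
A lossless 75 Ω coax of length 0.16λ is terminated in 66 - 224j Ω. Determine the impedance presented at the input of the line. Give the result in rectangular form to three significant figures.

βl = 2π × 0.16 = 57.6°
tan(βl) = tan(57.6°) = 1.58
Z_in = Z_0·(Z_L + jZ_0·tanβl)/(Z_0 + jZ_L·tanβl)
     = 75·(66 − j106)/(428 + j104)

Z_in ≈ 6.67 − j20.2 Ω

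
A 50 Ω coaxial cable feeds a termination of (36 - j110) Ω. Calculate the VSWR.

VSWR ≈ 8.72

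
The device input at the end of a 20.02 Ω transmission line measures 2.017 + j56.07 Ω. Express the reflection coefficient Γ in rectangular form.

Γ = (Z_L − Z_0)/(Z_L + Z_0) = (-18 + j56.07)/(22.04 + j56.07)

Γ ≈ 0.757 + j0.619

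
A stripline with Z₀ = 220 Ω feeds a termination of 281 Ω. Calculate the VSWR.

Γ = (281 − 220)/(281 + 220) = 0.122
VSWR = (1 + 0.122)/(1 − 0.122)

VSWR ≈ 1.28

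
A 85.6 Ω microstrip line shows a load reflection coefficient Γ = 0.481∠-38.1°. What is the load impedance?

Z_L = Z_0·(1 + Γ)/(1 − Γ) = 85.6·(1.38 − j0.297)/(0.621 + j0.297)

Z_L ≈ 139 − j107 Ω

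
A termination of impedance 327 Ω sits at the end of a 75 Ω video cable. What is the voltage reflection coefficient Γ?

Γ = 0.627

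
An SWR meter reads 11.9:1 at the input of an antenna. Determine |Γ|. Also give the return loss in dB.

|Γ| ≈ 0.845; return loss ≈ 1.46 dB

|Γ| = (S − 1)/(S + 1) = (11.9 − 1)/(11.9 + 1) = 10.9/12.9
RL = −20·log₁₀|Γ| = −20·log₁₀(0.845)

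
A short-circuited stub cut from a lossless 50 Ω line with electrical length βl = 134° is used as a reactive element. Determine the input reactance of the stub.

tan(βl) = -1.04
For a short-circuited stub, Z_in = jZ_0·tan(βl)

X_in ≈ -51.8 Ω (capacitive)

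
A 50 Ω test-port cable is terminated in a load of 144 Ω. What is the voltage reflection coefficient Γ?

Γ = 0.485

Γ = (Z_L − Z_0)/(Z_L + Z_0) = (144 − 50)/(144 + 50) = 94/194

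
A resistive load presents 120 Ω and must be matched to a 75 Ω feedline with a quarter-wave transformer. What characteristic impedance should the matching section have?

Z_qwt = √(Z_0·R_L) = √(75 × 120) = √9000

Z_qwt ≈ 94.9 Ω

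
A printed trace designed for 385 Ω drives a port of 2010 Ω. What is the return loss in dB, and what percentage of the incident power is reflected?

Γ = (2010 − 385)/(2010 + 385) = 0.678
RL = −20·log₁₀(0.678) = 3.37 dB
P_refl/P_inc = |Γ|² = 0.46

RL ≈ 3.37 dB; 46% of incident power reflected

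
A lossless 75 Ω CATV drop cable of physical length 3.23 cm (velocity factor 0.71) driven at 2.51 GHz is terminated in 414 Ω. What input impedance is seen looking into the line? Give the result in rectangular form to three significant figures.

Z_in ≈ 28.2 + j75 Ω

λ = v/f = 0.71·c / 2.51 GHz = 0.0849 m
βl = 2π·l/λ = 2π × 0.381 = 137°
tan(βl) = tan(137°) = -0.932
Z_in = Z_0·(Z_L + jZ_0·tanβl)/(Z_0 + jZ_L·tanβl)
     = 75·(414 − j69.9)/(75 − j386)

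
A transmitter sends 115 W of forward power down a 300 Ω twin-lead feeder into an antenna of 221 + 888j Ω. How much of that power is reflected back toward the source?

|Γ| = |(-79 + j888)/(521 + j888)| = 0.866
|Γ|² = 0.75
P_refl = |Γ|²·P_inc = 86.2 W, P_del = (1 − |Γ|²)·P_inc = 28.8 W

P_reflected ≈ 86.2 W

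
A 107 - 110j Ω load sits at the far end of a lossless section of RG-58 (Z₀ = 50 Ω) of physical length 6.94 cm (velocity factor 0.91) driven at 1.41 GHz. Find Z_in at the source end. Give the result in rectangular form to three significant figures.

λ = v/f = 0.91·c / 1.41 GHz = 0.194 m
βl = 2π·l/λ = 2π × 0.358 = 129°
tan(βl) = tan(129°) = -1.23
Z_in = Z_0·(Z_L + jZ_0·tanβl)/(Z_0 + jZ_L·tanβl)
     = 50·(107 − j172)/(-85.7 − j132)

Z_in ≈ 27.2 + j58.2 Ω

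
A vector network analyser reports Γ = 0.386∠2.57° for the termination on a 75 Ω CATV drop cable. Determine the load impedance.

Z_L = Z_0·(1 + Γ)/(1 − Γ) = 75·(1.39 + j0.0173)/(0.614 − j0.0173)

Z_L ≈ 169 + j6.87 Ω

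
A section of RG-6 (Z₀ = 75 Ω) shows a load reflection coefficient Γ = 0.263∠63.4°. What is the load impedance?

Z_L = Z_0·(1 + Γ)/(1 − Γ) = 75·(1.12 + j0.235)/(0.882 − j0.235)

Z_L ≈ 83.7 + j42.3 Ω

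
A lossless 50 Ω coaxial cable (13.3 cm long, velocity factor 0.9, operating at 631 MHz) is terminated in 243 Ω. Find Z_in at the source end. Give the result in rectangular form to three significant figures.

λ = v/f = 0.9·c / 631 MHz = 0.428 m
βl = 2π·l/λ = 2π × 0.311 = 112°
tan(βl) = tan(112°) = -2.49
Z_in = Z_0·(Z_L + jZ_0·tanβl)/(Z_0 + jZ_L·tanβl)
     = 50·(243 − j124)/(50 − j605)

Z_in ≈ 11.9 + j19.1 Ω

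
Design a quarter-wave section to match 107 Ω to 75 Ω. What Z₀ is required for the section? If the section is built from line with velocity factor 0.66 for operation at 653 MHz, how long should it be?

Z_qwt ≈ 89.6 Ω; length ≈ 7.58 cm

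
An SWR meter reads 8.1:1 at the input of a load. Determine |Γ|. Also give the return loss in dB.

|Γ| = (S − 1)/(S + 1) = (8.1 − 1)/(8.1 + 1) = 7.1/9.1
RL = −20·log₁₀|Γ| = −20·log₁₀(0.78)

|Γ| ≈ 0.78; return loss ≈ 2.16 dB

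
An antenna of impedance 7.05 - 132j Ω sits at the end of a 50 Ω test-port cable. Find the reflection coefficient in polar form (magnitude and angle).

Γ ≈ 0.965 ∠ -41.4°

Γ = (Z_L − Z_0)/(Z_L + Z_0) = (-42.95 − j132)/(57.05 − j132)
|Γ| = 139/144 = 0.965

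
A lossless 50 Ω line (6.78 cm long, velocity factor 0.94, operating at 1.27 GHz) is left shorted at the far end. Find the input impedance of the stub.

Z_in ≈ −j138 Ω

λ = v/f = 0.94·c / 1.27 GHz = 0.222 m
βl = 2π·l/λ = 2π × 0.305 = 110°
tan(βl) = -2.76
For a shorted stub, Z_in = jZ_0·tan(βl)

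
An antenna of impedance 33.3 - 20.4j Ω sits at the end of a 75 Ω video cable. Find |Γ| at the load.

Γ = (Z_L − Z_0)/(Z_L + Z_0) = (-41.7 − j20.4)/(108.3 − j20.4)
|Γ| = 46.4/110

|Γ| ≈ 0.421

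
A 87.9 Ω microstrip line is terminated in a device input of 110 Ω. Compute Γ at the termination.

Γ = (Z_L − Z_0)/(Z_L + Z_0) = (110 − 87.9)/(110 + 87.9) = 22.1/197.9

Γ = 0.112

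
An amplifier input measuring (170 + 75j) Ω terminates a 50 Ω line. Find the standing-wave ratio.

VSWR ≈ 4.11

Γ = (Z_L − Z_0)/(Z_L + Z_0) = (120 + j75)/(220 + j75)
|Γ| = 142/232 = 0.609
VSWR = (1 + |Γ|)/(1 − |Γ|) = 1.61/0.391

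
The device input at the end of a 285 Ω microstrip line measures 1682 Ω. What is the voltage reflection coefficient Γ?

Γ = 0.71

Γ = (Z_L − Z_0)/(Z_L + Z_0) = (1682 − 285)/(1682 + 285) = 1397/1967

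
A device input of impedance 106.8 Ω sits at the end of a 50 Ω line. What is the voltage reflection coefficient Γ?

Γ = 0.362

Γ = (Z_L − Z_0)/(Z_L + Z_0) = (106.8 − 50)/(106.8 + 50) = 56.8/156.8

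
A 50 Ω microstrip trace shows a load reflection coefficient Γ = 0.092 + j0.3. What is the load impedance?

Z_L = Z_0·(1 + Γ)/(1 − Γ) = 50·(1.09 + j0.3)/(0.908 − j0.3)

Z_L ≈ 49.3 + j32.8 Ω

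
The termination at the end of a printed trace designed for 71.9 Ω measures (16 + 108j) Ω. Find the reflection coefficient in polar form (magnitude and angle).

Γ = (Z_L − Z_0)/(Z_L + Z_0) = (-55.9 + j108)/(87.9 + j108)
|Γ| = 122/139 = 0.873

Γ ≈ 0.873 ∠ 66.5°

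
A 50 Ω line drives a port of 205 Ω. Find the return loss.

Γ = (205 − 50)/(205 + 50) = 0.608
RL = −20·log₁₀|Γ| = −20·log₁₀(0.608)

RL ≈ 4.32 dB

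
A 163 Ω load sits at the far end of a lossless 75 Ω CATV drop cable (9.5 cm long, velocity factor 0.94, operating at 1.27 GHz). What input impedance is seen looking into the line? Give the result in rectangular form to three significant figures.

λ = v/f = 0.94·c / 1.27 GHz = 0.222 m
βl = 2π·l/λ = 2π × 0.428 = 154°
tan(βl) = tan(154°) = -0.487
Z_in = Z_0·(Z_L + jZ_0·tanβl)/(Z_0 + jZ_L·tanβl)
     = 75·(163 − j36.5)/(75 − j79.4)

Z_in ≈ 95.1 + j64.1 Ω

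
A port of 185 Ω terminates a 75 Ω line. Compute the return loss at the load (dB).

Γ = (185 − 75)/(185 + 75) = 0.423
RL = −20·log₁₀|Γ| = −20·log₁₀(0.423)

RL ≈ 7.47 dB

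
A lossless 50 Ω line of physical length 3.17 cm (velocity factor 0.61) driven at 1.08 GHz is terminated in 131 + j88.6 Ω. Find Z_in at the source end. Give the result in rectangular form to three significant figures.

λ = v/f = 0.61·c / 1.08 GHz = 0.169 m
βl = 2π·l/λ = 2π × 0.187 = 67.3°
tan(βl) = tan(67.3°) = 2.4
Z_in = Z_0·(Z_L + jZ_0·tanβl)/(Z_0 + jZ_L·tanβl)
     = 50·(131 + j208)/(-162 + j314)

Z_in ≈ 17.7 − j30 Ω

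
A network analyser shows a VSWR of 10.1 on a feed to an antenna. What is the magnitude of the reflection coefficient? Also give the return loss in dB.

|Γ| = (S − 1)/(S + 1) = (10.1 − 1)/(10.1 + 1) = 9.1/11.1
RL = −20·log₁₀|Γ| = −20·log₁₀(0.82)

|Γ| ≈ 0.82; return loss ≈ 1.73 dB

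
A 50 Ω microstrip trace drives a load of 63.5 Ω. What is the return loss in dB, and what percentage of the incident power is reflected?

Γ = (63.5 − 50)/(63.5 + 50) = 0.119
RL = −20·log₁₀(0.119) = 18.5 dB
P_refl/P_inc = |Γ|² = 0.0141

RL ≈ 18.5 dB; 1.41% of incident power reflected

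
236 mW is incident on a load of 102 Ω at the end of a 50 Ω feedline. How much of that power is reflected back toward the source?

P_reflected ≈ 27.6 mW

Γ = (102 − 50)/(102 + 50) = 0.342
|Γ|² = 0.117
P_refl = |Γ|²·P_inc = 27.6 mW, P_del = (1 − |Γ|²)·P_inc = 208 mW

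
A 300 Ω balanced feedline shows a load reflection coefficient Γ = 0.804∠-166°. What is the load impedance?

Z_L = Z_0·(1 + Γ)/(1 − Γ) = 300·(0.22 − j0.195)/(1.78 + j0.195)

Z_L ≈ 33.1 − j36.4 Ω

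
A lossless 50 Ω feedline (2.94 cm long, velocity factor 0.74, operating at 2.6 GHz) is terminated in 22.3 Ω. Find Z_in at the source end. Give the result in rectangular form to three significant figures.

λ = v/f = 0.74·c / 2.6 GHz = 0.0854 m
βl = 2π·l/λ = 2π × 0.344 = 124°
tan(βl) = tan(124°) = -1.48
Z_in = Z_0·(Z_L + jZ_0·tanβl)/(Z_0 + jZ_L·tanβl)
     = 50·(22.3 − j74.2)/(50 − j33.1)

Z_in ≈ 49.7 − j41.3 Ω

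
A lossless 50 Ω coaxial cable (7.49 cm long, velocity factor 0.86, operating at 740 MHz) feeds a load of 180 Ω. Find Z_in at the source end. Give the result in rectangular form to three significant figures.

Z_in ≈ 14.5 − j10.3 Ω

λ = v/f = 0.86·c / 740 MHz = 0.349 m
βl = 2π·l/λ = 2π × 0.215 = 77.3°
tan(βl) = tan(77.3°) = 4.45
Z_in = Z_0·(Z_L + jZ_0·tanβl)/(Z_0 + jZ_L·tanβl)
     = 50·(180 + j223)/(50 + j801)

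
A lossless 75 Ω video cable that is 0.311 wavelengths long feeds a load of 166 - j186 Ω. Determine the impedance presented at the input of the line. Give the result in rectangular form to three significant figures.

Z_in ≈ 20.9 + j49.9 Ω

βl = 2π × 0.311 = 112°
tan(βl) = tan(112°) = -2.48
Z_in = Z_0·(Z_L + jZ_0·tanβl)/(Z_0 + jZ_L·tanβl)
     = 75·(166 − j372)/(-386 − j412)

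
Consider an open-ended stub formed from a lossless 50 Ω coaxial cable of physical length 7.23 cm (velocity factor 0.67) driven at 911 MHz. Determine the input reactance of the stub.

X_in ≈ 26.5 Ω (inductive)

λ = v/f = 0.67·c / 911 MHz = 0.221 m
βl = 2π·l/λ = 2π × 0.328 = 118°
tan(βl) = -1.88
For an open-ended stub, Z_in = −jZ_0·cot(βl) = −jZ_0/tan(βl)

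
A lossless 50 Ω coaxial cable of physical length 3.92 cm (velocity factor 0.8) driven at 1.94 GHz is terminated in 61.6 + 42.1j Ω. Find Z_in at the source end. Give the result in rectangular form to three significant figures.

Z_in ≈ 23.2 − j1.98 Ω

λ = v/f = 0.8·c / 1.94 GHz = 0.124 m
βl = 2π·l/λ = 2π × 0.317 = 114°
tan(βl) = tan(114°) = -2.24
Z_in = Z_0·(Z_L + jZ_0·tanβl)/(Z_0 + jZ_L·tanβl)
     = 50·(61.6 − j69.8)/(144 − j138)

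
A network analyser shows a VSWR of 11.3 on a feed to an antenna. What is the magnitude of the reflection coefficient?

|Γ| = (S − 1)/(S + 1) = (11.3 − 1)/(11.3 + 1) = 10.3/12.3

|Γ| ≈ 0.837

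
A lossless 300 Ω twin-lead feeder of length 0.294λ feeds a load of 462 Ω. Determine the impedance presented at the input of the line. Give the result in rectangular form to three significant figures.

βl = 2π × 0.294 = 106°
tan(βl) = tan(106°) = -3.52
Z_in = Z_0·(Z_L + jZ_0·tanβl)/(Z_0 + jZ_L·tanβl)
     = 300·(462 − j1060)/(300 − j1630)

Z_in ≈ 204 + j47.6 Ω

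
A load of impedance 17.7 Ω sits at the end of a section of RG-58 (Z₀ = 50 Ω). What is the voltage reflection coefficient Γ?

Γ = -0.477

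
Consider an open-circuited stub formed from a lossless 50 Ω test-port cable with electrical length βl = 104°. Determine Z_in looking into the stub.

tan(βl) = -4.01
For an open-circuited stub, Z_in = −jZ_0·cot(βl) = −jZ_0/tan(βl)

Z_in ≈ +j12.5 Ω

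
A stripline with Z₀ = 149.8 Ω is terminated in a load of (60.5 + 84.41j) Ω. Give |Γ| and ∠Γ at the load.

Γ ≈ 0.542 ∠ 115°

Γ = (Z_L − Z_0)/(Z_L + Z_0) = (-89.3 + j84.41)/(210.3 + j84.41)
|Γ| = 123/227 = 0.542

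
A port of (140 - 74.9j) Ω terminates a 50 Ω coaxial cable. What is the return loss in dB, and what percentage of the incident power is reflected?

Γ = (90 − j74.9)/(190 − j74.9), |Γ| = 0.573
RL = −20·log₁₀(0.573) = 4.83 dB
P_refl/P_inc = |Γ|² = 0.329

RL ≈ 4.83 dB; 32.9% of incident power reflected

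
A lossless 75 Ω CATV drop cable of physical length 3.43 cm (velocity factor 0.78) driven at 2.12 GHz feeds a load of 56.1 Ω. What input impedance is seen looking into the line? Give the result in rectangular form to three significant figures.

λ = v/f = 0.78·c / 2.12 GHz = 0.11 m
βl = 2π·l/λ = 2π × 0.311 = 112°
tan(βl) = tan(112°) = -2.49
Z_in = Z_0·(Z_L + jZ_0·tanβl)/(Z_0 + jZ_L·tanβl)
     = 75·(56.1 − j187)/(75 − j140)

Z_in ≈ 90.4 − j18.4 Ω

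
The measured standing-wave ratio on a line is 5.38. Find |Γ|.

|Γ| = (S − 1)/(S + 1) = (5.38 − 1)/(5.38 + 1) = 4.38/6.38

|Γ| ≈ 0.687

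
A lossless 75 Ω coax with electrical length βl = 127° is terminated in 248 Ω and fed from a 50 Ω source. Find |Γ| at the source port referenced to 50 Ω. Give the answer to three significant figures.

|Γ| ≈ 0.53

tan(βl) = -1.33
Z_in = Z_0·(Z_L + jZ_0·tanβl)/(Z_0 + jZ_L·tanβl) = 33.8 + j48.8 Ω
Γ_s = (Z_in − Z_s)/(Z_in + Z_s) = (-16.2 + j48.8)/(83.8 + j48.8), |Γ_s| = 0.53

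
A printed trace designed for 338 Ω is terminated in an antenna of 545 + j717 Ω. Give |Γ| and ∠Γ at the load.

Γ ≈ 0.656 ∠ 34.8°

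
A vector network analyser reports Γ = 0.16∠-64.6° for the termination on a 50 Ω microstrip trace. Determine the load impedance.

Z_L ≈ 54.8 − j16.3 Ω

Z_L = Z_0·(1 + Γ)/(1 − Γ) = 50·(1.07 − j0.145)/(0.931 + j0.145)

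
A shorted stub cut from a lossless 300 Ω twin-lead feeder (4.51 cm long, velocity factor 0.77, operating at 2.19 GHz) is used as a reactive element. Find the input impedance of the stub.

λ = v/f = 0.77·c / 2.19 GHz = 0.105 m
βl = 2π·l/λ = 2π × 0.428 = 154°
tan(βl) = -0.489
For a shorted stub, Z_in = jZ_0·tan(βl)

Z_in ≈ −j147 Ω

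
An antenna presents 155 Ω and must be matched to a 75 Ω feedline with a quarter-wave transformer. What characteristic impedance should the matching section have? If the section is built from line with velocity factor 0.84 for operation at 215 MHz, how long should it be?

Z_qwt ≈ 108 Ω; length ≈ 29.3 cm

Z_qwt = √(Z_0·R_L) = √(75 × 155) = √11620
λ = 0.84·c/f = 1.17 m, so l = λ/4 = 0.293 m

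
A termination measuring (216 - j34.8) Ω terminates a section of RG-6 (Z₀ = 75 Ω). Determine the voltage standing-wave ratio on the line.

Γ = (Z_L − Z_0)/(Z_L + Z_0) = (141 − j34.8)/(291 − j34.8)
|Γ| = 145/293 = 0.496
VSWR = (1 + |Γ|)/(1 − |Γ|) = 1.5/0.504

VSWR ≈ 2.96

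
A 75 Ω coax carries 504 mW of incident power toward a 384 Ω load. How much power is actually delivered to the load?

P_delivered ≈ 276 mW

Γ = (384 − 75)/(384 + 75) = 0.673
|Γ|² = 0.453
P_refl = |Γ|²·P_inc = 228 mW, P_del = (1 − |Γ|²)·P_inc = 276 mW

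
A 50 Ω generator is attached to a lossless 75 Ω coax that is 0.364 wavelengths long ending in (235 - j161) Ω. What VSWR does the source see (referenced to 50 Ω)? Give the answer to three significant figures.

βl = 2π × 0.364 = 131°
tan(βl) = -1.15
Z_in = Z_0·(Z_L + jZ_0·tanβl)/(Z_0 + jZ_L·tanβl) = 36.1 + j80 Ω
Γ_s = (Z_in − Z_s)/(Z_in + Z_s) = (-13.9 + j80)/(86.1 + j80), |Γ_s| = 0.691
VSWR = (1 + |Γ_s|)/(1 − |Γ_s|)

VSWR ≈ 5.47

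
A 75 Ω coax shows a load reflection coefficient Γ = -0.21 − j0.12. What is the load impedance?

Z_L ≈ 47.8 − j12.2 Ω

Z_L = Z_0·(1 + Γ)/(1 − Γ) = 75·(0.79 − j0.12)/(1.21 + j0.12)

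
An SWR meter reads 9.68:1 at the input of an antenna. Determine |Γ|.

|Γ| = (S − 1)/(S + 1) = (9.68 − 1)/(9.68 + 1) = 8.68/10.7

|Γ| ≈ 0.813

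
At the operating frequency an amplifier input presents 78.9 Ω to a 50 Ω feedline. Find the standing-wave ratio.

VSWR ≈ 1.58

Γ = (78.9 − 50)/(78.9 + 50) = 0.224
VSWR = (1 + 0.224)/(1 − 0.224)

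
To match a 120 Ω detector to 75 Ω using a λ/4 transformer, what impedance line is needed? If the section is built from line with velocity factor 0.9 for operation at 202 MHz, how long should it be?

Z_qwt ≈ 94.9 Ω; length ≈ 33.4 cm

Z_qwt = √(Z_0·R_L) = √(75 × 120) = √9000
λ = 0.9·c/f = 1.34 m, so l = λ/4 = 0.334 m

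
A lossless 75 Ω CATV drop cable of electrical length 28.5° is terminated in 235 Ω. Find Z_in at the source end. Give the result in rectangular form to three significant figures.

Z_in ≈ 78.1 − j92.2 Ω

tan(βl) = tan(28.5°) = 0.543
Z_in = Z_0·(Z_L + jZ_0·tanβl)/(Z_0 + jZ_L·tanβl)
     = 75·(235 + j40.7)/(75 + j128)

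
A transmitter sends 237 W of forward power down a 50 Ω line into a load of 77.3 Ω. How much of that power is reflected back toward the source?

Γ = (77.3 − 50)/(77.3 + 50) = 0.214
|Γ|² = 0.046
P_refl = |Γ|²·P_inc = 10.9 W, P_del = (1 − |Γ|²)·P_inc = 226 W

P_reflected ≈ 10.9 W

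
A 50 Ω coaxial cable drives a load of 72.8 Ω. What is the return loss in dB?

Γ = (72.8 − 50)/(72.8 + 50) = 0.186
RL = −20·log₁₀|Γ| = −20·log₁₀(0.186)

RL ≈ 14.6 dB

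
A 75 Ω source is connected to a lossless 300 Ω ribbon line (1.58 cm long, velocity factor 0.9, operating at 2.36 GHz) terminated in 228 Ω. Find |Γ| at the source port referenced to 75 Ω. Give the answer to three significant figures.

|Γ| ≈ 0.626

λ = v/f = 0.9·c / 2.36 GHz = 0.114 m
βl = 2π·l/λ = 2π × 0.138 = 49.7°
tan(βl) = 1.18
Z_in = Z_0·(Z_L + jZ_0·tanβl)/(Z_0 + jZ_L·tanβl) = 302 + j82.9 Ω
Γ_s = (Z_in − Z_s)/(Z_in + Z_s) = (227 + j82.9)/(377 + j82.9), |Γ_s| = 0.626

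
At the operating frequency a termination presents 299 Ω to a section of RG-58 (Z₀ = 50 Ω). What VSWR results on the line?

VSWR ≈ 5.98

For a purely resistive load, VSWR = R_L/Z_0 or Z_0/R_L (whichever > 1) = 299/50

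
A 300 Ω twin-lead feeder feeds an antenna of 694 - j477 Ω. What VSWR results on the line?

Γ = (Z_L − Z_0)/(Z_L + Z_0) = (394 − j477)/(994 − j477)
|Γ| = 619/1100 = 0.561
VSWR = (1 + |Γ|)/(1 − |Γ|) = 1.56/0.439

VSWR ≈ 3.56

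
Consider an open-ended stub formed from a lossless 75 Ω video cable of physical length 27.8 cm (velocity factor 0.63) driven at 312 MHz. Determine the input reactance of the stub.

λ = v/f = 0.63·c / 312 MHz = 0.606 m
βl = 2π·l/λ = 2π × 0.459 = 165°
tan(βl) = -0.264
For an open-ended stub, Z_in = −jZ_0·cot(βl) = −jZ_0/tan(βl)

X_in ≈ 284 Ω (inductive)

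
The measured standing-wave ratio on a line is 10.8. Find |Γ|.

|Γ| ≈ 0.831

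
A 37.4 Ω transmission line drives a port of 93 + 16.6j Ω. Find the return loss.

Γ = (55.6 + j16.6)/(130.4 + j16.6), |Γ| = 0.441
RL = −20·log₁₀|Γ| = −20·log₁₀(0.441)

RL ≈ 7.1 dB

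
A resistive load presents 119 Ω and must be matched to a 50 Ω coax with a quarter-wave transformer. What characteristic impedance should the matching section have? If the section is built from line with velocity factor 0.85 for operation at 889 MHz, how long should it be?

Z_qwt = √(Z_0·R_L) = √(50 × 119) = √5950
λ = 0.85·c/f = 0.287 m, so l = λ/4 = 0.0717 m

Z_qwt ≈ 77.1 Ω; length ≈ 7.17 cm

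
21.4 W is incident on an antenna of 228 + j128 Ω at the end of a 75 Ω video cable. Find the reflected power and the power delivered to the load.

|Γ| = |(153 + j128)/(303 + j128)| = 0.606
|Γ|² = 0.368
P_refl = |Γ|²·P_inc = 7.87 W, P_del = (1 − |Γ|²)·P_inc = 13.5 W

P_reflected ≈ 7.87 W; P_delivered ≈ 13.5 W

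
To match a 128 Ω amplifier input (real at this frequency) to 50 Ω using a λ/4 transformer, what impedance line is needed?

Z_qwt = √(Z_0·R_L) = √(50 × 128) = √6400

Z_qwt ≈ 80 Ω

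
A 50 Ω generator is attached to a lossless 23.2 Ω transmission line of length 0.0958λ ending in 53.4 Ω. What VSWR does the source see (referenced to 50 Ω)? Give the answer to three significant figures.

βl = 2π × 0.0958 = 34.5°
tan(βl) = 0.687
Z_in = Z_0·(Z_L + jZ_0·tanβl)/(Z_0 + jZ_L·tanβl) = 22.5 − j19.6 Ω
Γ_s = (Z_in − Z_s)/(Z_in + Z_s) = (-27.5 − j19.6)/(72.5 − j19.6), |Γ_s| = 0.45
VSWR = (1 + |Γ_s|)/(1 − |Γ_s|)

VSWR ≈ 2.64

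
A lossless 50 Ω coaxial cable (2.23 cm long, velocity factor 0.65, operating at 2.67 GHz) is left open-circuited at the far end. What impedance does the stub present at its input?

Z_in ≈ +j18.1 Ω

λ = v/f = 0.65·c / 2.67 GHz = 0.073 m
βl = 2π·l/λ = 2π × 0.305 = 110°
tan(βl) = -2.76
For an open-circuited stub, Z_in = −jZ_0·cot(βl) = −jZ_0/tan(βl)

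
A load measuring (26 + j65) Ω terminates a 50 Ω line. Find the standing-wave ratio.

VSWR ≈ 5.51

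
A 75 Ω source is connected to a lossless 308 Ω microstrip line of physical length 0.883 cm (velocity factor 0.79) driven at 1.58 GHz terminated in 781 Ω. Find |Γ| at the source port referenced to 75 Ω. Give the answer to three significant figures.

|Γ| ≈ 0.806

λ = v/f = 0.79·c / 1.58 GHz = 0.15 m
βl = 2π·l/λ = 2π × 0.0589 = 21.2°
tan(βl) = 0.388
Z_in = Z_0·(Z_L + jZ_0·tanβl)/(Z_0 + jZ_L·tanβl) = 457 − j330 Ω
Γ_s = (Z_in − Z_s)/(Z_in + Z_s) = (382 − j330)/(532 − j330), |Γ_s| = 0.806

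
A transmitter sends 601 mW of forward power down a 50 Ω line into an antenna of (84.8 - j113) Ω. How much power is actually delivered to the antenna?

|Γ| = |(34.8 − j113)/(134.8 − j113)| = 0.672
|Γ|² = 0.452
P_refl = |Γ|²·P_inc = 272 mW, P_del = (1 − |Γ|²)·P_inc = 329 mW

P_delivered ≈ 329 mW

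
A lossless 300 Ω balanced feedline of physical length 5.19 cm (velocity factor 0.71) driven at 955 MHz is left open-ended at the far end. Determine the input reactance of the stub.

λ = v/f = 0.71·c / 955 MHz = 0.223 m
βl = 2π·l/λ = 2π × 0.233 = 83.8°
tan(βl) = 9.16
For an open-ended stub, Z_in = −jZ_0·cot(βl) = −jZ_0/tan(βl)

X_in ≈ -32.7 Ω (capacitive)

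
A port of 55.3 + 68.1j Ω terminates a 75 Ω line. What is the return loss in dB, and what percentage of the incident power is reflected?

Γ = (-19.7 + j68.1)/(130.3 + j68.1), |Γ| = 0.482
RL = −20·log₁₀(0.482) = 6.34 dB
P_refl/P_inc = |Γ|² = 0.233

RL ≈ 6.34 dB; 23.3% of incident power reflected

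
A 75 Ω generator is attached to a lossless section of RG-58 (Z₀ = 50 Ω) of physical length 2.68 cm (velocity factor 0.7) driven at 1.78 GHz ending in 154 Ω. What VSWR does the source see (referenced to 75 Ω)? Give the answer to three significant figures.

λ = v/f = 0.7·c / 1.78 GHz = 0.118 m
βl = 2π·l/λ = 2π × 0.227 = 81.8°
tan(βl) = 6.92
Z_in = Z_0·(Z_L + jZ_0·tanβl)/(Z_0 + jZ_L·tanβl) = 16.5 − j6.45 Ω
Γ_s = (Z_in − Z_s)/(Z_in + Z_s) = (-58.5 − j6.45)/(91.5 − j6.45), |Γ_s| = 0.641
VSWR = (1 + |Γ_s|)/(1 − |Γ_s|)

VSWR ≈ 4.57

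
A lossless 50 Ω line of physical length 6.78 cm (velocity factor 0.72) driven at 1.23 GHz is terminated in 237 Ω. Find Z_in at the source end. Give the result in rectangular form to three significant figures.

λ = v/f = 0.72·c / 1.23 GHz = 0.176 m
βl = 2π·l/λ = 2π × 0.386 = 139°
tan(βl) = tan(139°) = -0.87
Z_in = Z_0·(Z_L + jZ_0·tanβl)/(Z_0 + jZ_L·tanβl)
     = 50·(237 − j43.5)/(50 − j206)

Z_in ≈ 23.1 + j51.9 Ω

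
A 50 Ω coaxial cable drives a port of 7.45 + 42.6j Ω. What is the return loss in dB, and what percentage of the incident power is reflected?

RL ≈ 1.5 dB; 70.9% of incident power reflected

Γ = (-42.55 + j42.6)/(57.45 + j42.6), |Γ| = 0.842
RL = −20·log₁₀(0.842) = 1.5 dB
P_refl/P_inc = |Γ|² = 0.709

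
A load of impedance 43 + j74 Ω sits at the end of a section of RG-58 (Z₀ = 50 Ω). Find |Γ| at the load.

Γ = (Z_L − Z_0)/(Z_L + Z_0) = (-7 + j74)/(93 + j74)
|Γ| = 74.3/119

|Γ| ≈ 0.625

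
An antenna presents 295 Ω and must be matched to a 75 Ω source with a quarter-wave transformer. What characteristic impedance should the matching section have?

Z_qwt = √(Z_0·R_L) = √(75 × 295) = √22120

Z_qwt ≈ 149 Ω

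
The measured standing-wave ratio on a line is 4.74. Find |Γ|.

|Γ| = (S − 1)/(S + 1) = (4.74 − 1)/(4.74 + 1) = 3.74/5.74

|Γ| ≈ 0.652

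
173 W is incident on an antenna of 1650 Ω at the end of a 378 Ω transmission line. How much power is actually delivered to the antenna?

Γ = (1650 − 378)/(1650 + 378) = 0.627
|Γ|² = 0.393
P_refl = |Γ|²·P_inc = 68.1 W, P_del = (1 − |Γ|²)·P_inc = 105 W

P_delivered ≈ 105 W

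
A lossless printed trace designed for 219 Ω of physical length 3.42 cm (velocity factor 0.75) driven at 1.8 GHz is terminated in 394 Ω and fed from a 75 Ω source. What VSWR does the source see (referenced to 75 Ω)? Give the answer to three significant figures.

λ = v/f = 0.75·c / 1.8 GHz = 0.125 m
βl = 2π·l/λ = 2π × 0.274 = 98.5°
tan(βl) = -6.69
Z_in = Z_0·(Z_L + jZ_0·tanβl)/(Z_0 + jZ_L·tanβl) = 124 + j22.5 Ω
Γ_s = (Z_in − Z_s)/(Z_in + Z_s) = (48.6 + j22.5)/(199 + j22.5), |Γ_s| = 0.268
VSWR = (1 + |Γ_s|)/(1 − |Γ_s|)

VSWR ≈ 1.73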